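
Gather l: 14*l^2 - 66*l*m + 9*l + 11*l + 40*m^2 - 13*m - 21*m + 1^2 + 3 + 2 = 14*l^2 + l*(20 - 66*m) + 40*m^2 - 34*m + 6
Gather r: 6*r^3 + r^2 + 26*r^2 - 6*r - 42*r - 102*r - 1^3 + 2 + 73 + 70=6*r^3 + 27*r^2 - 150*r + 144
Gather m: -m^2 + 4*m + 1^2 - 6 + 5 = -m^2 + 4*m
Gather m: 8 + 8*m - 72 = 8*m - 64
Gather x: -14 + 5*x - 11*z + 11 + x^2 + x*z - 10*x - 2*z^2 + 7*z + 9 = x^2 + x*(z - 5) - 2*z^2 - 4*z + 6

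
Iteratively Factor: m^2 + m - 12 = (m + 4)*(m - 3)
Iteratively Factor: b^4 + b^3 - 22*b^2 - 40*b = (b - 5)*(b^3 + 6*b^2 + 8*b) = (b - 5)*(b + 2)*(b^2 + 4*b) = (b - 5)*(b + 2)*(b + 4)*(b)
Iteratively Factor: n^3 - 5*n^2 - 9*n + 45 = (n + 3)*(n^2 - 8*n + 15) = (n - 3)*(n + 3)*(n - 5)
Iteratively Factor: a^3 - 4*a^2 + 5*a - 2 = (a - 1)*(a^2 - 3*a + 2) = (a - 1)^2*(a - 2)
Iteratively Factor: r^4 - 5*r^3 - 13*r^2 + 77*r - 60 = (r - 1)*(r^3 - 4*r^2 - 17*r + 60) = (r - 5)*(r - 1)*(r^2 + r - 12) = (r - 5)*(r - 3)*(r - 1)*(r + 4)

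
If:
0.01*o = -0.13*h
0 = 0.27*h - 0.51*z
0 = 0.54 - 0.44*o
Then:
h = -0.09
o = 1.23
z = -0.05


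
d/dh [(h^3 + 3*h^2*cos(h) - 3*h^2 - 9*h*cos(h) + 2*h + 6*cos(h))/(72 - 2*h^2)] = (3*h^4*sin(h) - h^4 - 9*h^3*sin(h) - 102*h^2*sin(h) - 9*h^2*cos(h) + 110*h^2 + 324*h*sin(h) + 228*h*cos(h) - 216*h - 216*sin(h) - 324*cos(h) + 72)/(2*(h^4 - 72*h^2 + 1296))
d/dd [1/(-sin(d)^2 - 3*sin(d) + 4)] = (2*sin(d) + 3)*cos(d)/(sin(d)^2 + 3*sin(d) - 4)^2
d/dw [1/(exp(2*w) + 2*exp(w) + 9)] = -2*(exp(w) + 1)*exp(w)/(exp(2*w) + 2*exp(w) + 9)^2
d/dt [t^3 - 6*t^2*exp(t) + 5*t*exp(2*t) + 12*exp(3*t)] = -6*t^2*exp(t) + 3*t^2 + 10*t*exp(2*t) - 12*t*exp(t) + 36*exp(3*t) + 5*exp(2*t)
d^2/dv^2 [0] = 0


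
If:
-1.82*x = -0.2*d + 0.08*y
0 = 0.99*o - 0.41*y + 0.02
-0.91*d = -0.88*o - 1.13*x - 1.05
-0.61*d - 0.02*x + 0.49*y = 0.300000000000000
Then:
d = 3.11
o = 1.84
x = 0.14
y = 4.49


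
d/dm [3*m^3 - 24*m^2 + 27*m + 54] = 9*m^2 - 48*m + 27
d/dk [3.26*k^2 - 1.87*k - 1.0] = 6.52*k - 1.87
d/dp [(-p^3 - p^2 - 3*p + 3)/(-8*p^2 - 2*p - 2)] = (2*p^4 + p^3 - 4*p^2 + 13*p + 3)/(16*p^4 + 8*p^3 + 9*p^2 + 2*p + 1)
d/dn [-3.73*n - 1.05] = -3.73000000000000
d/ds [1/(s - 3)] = -1/(s - 3)^2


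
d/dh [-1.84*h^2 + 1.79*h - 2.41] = 1.79 - 3.68*h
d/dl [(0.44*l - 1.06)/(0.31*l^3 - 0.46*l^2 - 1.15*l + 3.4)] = (-0.2728*l^3 + 1.1882*l^2 - 0.9752*l + 0.277)/(0.0961*l^6 - 0.2852*l^5 - 0.5014*l^4 + 3.166*l^3 - 1.8055*l^2 - 7.82*l + 11.56)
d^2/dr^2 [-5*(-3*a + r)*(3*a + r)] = -10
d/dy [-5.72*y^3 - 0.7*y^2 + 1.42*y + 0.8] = -17.16*y^2 - 1.4*y + 1.42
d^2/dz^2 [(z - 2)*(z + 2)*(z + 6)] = 6*z + 12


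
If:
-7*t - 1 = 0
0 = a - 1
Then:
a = 1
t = -1/7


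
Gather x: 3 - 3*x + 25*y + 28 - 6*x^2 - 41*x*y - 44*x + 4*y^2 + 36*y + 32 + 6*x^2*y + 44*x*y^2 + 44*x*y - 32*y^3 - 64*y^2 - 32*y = x^2*(6*y - 6) + x*(44*y^2 + 3*y - 47) - 32*y^3 - 60*y^2 + 29*y + 63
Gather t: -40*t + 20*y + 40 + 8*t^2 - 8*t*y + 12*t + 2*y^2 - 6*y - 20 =8*t^2 + t*(-8*y - 28) + 2*y^2 + 14*y + 20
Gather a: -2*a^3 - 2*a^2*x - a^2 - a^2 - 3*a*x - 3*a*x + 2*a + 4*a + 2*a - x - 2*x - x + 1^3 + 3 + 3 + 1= -2*a^3 + a^2*(-2*x - 2) + a*(8 - 6*x) - 4*x + 8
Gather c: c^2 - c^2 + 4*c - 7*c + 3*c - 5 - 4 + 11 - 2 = 0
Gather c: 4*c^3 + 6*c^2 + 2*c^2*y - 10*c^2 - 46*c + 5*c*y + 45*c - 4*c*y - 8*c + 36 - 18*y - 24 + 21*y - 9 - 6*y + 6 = 4*c^3 + c^2*(2*y - 4) + c*(y - 9) - 3*y + 9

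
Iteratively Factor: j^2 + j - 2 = (j - 1)*(j + 2)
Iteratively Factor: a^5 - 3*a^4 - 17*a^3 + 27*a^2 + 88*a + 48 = (a - 4)*(a^4 + a^3 - 13*a^2 - 25*a - 12) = (a - 4)^2*(a^3 + 5*a^2 + 7*a + 3) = (a - 4)^2*(a + 1)*(a^2 + 4*a + 3) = (a - 4)^2*(a + 1)*(a + 3)*(a + 1)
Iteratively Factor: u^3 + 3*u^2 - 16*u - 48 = (u + 3)*(u^2 - 16) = (u - 4)*(u + 3)*(u + 4)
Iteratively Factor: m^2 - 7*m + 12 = (m - 3)*(m - 4)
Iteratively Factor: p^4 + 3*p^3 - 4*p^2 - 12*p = (p)*(p^3 + 3*p^2 - 4*p - 12) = p*(p + 3)*(p^2 - 4) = p*(p - 2)*(p + 3)*(p + 2)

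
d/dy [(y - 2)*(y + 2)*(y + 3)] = 3*y^2 + 6*y - 4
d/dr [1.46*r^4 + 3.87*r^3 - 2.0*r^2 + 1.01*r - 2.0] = 5.84*r^3 + 11.61*r^2 - 4.0*r + 1.01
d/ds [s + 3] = 1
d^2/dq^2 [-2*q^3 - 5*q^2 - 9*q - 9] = -12*q - 10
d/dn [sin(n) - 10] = cos(n)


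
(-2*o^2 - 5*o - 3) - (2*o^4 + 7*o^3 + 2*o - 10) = -2*o^4 - 7*o^3 - 2*o^2 - 7*o + 7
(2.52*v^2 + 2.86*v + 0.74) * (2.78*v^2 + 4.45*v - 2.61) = 7.0056*v^4 + 19.1648*v^3 + 8.207*v^2 - 4.1716*v - 1.9314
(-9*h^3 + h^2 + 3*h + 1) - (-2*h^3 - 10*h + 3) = -7*h^3 + h^2 + 13*h - 2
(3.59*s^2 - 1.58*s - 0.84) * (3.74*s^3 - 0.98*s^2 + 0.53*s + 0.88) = 13.4266*s^5 - 9.4274*s^4 + 0.3095*s^3 + 3.145*s^2 - 1.8356*s - 0.7392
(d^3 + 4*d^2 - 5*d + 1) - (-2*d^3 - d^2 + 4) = 3*d^3 + 5*d^2 - 5*d - 3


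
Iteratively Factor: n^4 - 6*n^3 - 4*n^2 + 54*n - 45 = (n - 3)*(n^3 - 3*n^2 - 13*n + 15) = (n - 3)*(n + 3)*(n^2 - 6*n + 5) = (n - 5)*(n - 3)*(n + 3)*(n - 1)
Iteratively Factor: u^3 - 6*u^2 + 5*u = (u - 5)*(u^2 - u) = (u - 5)*(u - 1)*(u)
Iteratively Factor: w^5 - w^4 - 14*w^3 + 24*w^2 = (w + 4)*(w^4 - 5*w^3 + 6*w^2) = w*(w + 4)*(w^3 - 5*w^2 + 6*w) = w^2*(w + 4)*(w^2 - 5*w + 6) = w^2*(w - 2)*(w + 4)*(w - 3)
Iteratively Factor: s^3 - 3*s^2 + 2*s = (s - 1)*(s^2 - 2*s) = (s - 2)*(s - 1)*(s)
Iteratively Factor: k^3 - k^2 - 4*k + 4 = (k - 2)*(k^2 + k - 2) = (k - 2)*(k - 1)*(k + 2)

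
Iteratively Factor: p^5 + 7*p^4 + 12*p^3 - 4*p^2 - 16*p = (p + 4)*(p^4 + 3*p^3 - 4*p) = (p - 1)*(p + 4)*(p^3 + 4*p^2 + 4*p) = (p - 1)*(p + 2)*(p + 4)*(p^2 + 2*p) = (p - 1)*(p + 2)^2*(p + 4)*(p)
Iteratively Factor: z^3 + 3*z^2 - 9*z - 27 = (z - 3)*(z^2 + 6*z + 9) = (z - 3)*(z + 3)*(z + 3)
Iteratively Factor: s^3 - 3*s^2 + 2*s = (s - 2)*(s^2 - s) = s*(s - 2)*(s - 1)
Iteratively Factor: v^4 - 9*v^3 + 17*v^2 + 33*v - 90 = (v - 3)*(v^3 - 6*v^2 - v + 30) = (v - 3)^2*(v^2 - 3*v - 10) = (v - 5)*(v - 3)^2*(v + 2)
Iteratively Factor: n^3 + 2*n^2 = (n + 2)*(n^2) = n*(n + 2)*(n)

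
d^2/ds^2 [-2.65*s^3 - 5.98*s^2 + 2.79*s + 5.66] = -15.9*s - 11.96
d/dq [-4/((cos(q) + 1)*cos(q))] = -(4*sin(q)/cos(q)^2 + 8*tan(q))/(cos(q) + 1)^2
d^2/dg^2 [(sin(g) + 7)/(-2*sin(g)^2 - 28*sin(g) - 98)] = (sin(g)^2 - 7*sin(g) - 2)/(2*(sin(g) + 7)^3)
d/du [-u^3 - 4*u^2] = u*(-3*u - 8)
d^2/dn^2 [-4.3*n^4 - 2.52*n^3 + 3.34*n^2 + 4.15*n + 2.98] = -51.6*n^2 - 15.12*n + 6.68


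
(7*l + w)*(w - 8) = 7*l*w - 56*l + w^2 - 8*w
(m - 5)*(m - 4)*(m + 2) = m^3 - 7*m^2 + 2*m + 40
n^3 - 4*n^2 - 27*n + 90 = (n - 6)*(n - 3)*(n + 5)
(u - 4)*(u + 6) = u^2 + 2*u - 24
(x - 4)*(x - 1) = x^2 - 5*x + 4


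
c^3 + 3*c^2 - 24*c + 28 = (c - 2)^2*(c + 7)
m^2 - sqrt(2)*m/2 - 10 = (m - 5*sqrt(2)/2)*(m + 2*sqrt(2))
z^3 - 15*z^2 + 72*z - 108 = (z - 6)^2*(z - 3)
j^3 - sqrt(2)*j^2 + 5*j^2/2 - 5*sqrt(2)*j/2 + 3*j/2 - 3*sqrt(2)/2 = (j + 1)*(j + 3/2)*(j - sqrt(2))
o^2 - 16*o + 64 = (o - 8)^2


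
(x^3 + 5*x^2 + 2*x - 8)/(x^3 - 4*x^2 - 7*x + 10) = (x + 4)/(x - 5)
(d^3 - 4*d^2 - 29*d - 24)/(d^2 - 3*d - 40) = (d^2 + 4*d + 3)/(d + 5)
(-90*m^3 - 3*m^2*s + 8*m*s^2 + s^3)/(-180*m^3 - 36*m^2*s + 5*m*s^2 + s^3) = (-3*m + s)/(-6*m + s)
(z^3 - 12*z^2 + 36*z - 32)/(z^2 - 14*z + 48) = (z^2 - 4*z + 4)/(z - 6)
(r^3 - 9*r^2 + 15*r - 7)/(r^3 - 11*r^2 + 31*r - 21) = (r - 1)/(r - 3)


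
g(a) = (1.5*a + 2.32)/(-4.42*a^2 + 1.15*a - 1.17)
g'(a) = (1.5*a + 2.32)*(8.84*a - 1.15)/(-4.42*a^2 + 1.15*a - 1.17)^2 + 1.5/(-4.42*a^2 + 1.15*a - 1.17)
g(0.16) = -2.33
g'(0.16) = -0.80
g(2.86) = -0.19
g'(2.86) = 0.09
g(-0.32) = -0.92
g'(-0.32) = -2.60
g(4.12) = -0.12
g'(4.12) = 0.04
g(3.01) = -0.18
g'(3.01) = 0.08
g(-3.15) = 0.05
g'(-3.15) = -0.00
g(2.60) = -0.22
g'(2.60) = 0.12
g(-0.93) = -0.15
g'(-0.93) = -0.48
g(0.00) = -1.98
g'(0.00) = -3.23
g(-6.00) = 0.04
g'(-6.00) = 0.00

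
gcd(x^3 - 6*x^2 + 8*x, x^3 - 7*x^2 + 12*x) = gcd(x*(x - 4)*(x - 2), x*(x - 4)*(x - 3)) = x^2 - 4*x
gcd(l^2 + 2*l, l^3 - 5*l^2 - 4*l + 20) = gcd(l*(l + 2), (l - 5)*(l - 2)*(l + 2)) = l + 2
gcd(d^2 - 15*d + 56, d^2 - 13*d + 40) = d - 8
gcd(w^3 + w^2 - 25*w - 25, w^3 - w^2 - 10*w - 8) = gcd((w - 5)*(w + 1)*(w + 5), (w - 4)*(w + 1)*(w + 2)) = w + 1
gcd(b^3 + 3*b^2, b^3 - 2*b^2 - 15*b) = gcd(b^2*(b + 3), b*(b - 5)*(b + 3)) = b^2 + 3*b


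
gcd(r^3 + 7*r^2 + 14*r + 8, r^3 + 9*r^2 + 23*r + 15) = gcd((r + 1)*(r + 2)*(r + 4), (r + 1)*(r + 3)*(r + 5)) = r + 1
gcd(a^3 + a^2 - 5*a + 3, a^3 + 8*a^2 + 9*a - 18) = a^2 + 2*a - 3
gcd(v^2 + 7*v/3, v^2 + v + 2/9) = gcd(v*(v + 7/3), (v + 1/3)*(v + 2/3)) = 1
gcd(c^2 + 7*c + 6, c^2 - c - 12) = 1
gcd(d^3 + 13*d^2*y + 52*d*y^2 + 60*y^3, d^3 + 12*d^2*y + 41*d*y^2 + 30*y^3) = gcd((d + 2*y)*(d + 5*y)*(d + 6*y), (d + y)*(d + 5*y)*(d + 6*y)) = d^2 + 11*d*y + 30*y^2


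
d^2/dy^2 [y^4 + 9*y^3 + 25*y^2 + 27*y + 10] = 12*y^2 + 54*y + 50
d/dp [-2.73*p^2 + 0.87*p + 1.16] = 0.87 - 5.46*p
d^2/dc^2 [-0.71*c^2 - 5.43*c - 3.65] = -1.42000000000000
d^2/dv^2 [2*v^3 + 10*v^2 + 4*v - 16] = 12*v + 20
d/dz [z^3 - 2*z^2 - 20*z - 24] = 3*z^2 - 4*z - 20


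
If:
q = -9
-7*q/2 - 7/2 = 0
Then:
No Solution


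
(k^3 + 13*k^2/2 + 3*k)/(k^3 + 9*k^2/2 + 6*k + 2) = k*(k + 6)/(k^2 + 4*k + 4)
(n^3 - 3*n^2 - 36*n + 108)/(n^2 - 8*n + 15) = (n^2 - 36)/(n - 5)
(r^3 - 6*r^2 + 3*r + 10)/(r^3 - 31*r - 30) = (r^2 - 7*r + 10)/(r^2 - r - 30)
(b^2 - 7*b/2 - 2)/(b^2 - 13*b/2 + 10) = (2*b + 1)/(2*b - 5)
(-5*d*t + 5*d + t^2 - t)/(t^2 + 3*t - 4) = (-5*d + t)/(t + 4)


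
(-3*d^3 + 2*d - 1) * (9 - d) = 3*d^4 - 27*d^3 - 2*d^2 + 19*d - 9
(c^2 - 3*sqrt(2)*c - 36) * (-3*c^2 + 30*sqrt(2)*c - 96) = -3*c^4 + 39*sqrt(2)*c^3 - 168*c^2 - 792*sqrt(2)*c + 3456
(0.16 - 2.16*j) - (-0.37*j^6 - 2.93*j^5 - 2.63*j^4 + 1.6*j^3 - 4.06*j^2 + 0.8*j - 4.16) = 0.37*j^6 + 2.93*j^5 + 2.63*j^4 - 1.6*j^3 + 4.06*j^2 - 2.96*j + 4.32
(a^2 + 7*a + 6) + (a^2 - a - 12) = 2*a^2 + 6*a - 6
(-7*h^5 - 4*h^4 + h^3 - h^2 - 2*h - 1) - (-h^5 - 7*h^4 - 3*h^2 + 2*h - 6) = -6*h^5 + 3*h^4 + h^3 + 2*h^2 - 4*h + 5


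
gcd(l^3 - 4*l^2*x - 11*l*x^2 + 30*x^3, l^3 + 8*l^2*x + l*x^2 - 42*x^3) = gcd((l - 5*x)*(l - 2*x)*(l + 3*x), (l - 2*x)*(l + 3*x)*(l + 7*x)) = -l^2 - l*x + 6*x^2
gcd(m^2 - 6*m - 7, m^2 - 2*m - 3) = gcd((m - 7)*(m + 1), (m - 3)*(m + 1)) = m + 1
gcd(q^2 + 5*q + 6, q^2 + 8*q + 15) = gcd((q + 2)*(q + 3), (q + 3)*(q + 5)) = q + 3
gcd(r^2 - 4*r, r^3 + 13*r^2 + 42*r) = r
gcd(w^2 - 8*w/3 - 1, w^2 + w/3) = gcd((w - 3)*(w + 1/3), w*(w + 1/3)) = w + 1/3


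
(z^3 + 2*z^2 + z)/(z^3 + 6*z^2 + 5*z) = (z + 1)/(z + 5)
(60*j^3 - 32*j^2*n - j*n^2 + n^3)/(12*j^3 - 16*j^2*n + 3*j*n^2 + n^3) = (5*j - n)/(j - n)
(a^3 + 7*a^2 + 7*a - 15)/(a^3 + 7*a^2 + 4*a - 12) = (a^2 + 8*a + 15)/(a^2 + 8*a + 12)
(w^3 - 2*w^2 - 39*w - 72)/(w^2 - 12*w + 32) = (w^2 + 6*w + 9)/(w - 4)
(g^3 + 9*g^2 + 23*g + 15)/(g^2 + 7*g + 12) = (g^2 + 6*g + 5)/(g + 4)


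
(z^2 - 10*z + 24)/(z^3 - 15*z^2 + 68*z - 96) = (z - 6)/(z^2 - 11*z + 24)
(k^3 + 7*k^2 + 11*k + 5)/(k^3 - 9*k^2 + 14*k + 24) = (k^2 + 6*k + 5)/(k^2 - 10*k + 24)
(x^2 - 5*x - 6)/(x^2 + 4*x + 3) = (x - 6)/(x + 3)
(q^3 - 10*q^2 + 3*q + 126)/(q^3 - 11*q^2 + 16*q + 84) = (q + 3)/(q + 2)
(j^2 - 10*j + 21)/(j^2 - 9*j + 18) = (j - 7)/(j - 6)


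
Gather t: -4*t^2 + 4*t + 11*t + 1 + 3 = -4*t^2 + 15*t + 4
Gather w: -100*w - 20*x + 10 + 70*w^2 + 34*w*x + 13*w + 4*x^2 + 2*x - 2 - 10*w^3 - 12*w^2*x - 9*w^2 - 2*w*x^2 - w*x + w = -10*w^3 + w^2*(61 - 12*x) + w*(-2*x^2 + 33*x - 86) + 4*x^2 - 18*x + 8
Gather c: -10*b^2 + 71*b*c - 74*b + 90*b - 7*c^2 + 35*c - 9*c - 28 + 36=-10*b^2 + 16*b - 7*c^2 + c*(71*b + 26) + 8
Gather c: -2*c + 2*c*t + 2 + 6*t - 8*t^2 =c*(2*t - 2) - 8*t^2 + 6*t + 2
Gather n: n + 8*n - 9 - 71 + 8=9*n - 72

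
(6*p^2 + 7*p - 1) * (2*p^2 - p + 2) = 12*p^4 + 8*p^3 + 3*p^2 + 15*p - 2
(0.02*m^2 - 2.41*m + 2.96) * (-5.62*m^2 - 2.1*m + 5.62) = -0.1124*m^4 + 13.5022*m^3 - 11.4618*m^2 - 19.7602*m + 16.6352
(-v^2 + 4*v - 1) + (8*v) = -v^2 + 12*v - 1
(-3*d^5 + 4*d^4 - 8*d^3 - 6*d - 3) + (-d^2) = -3*d^5 + 4*d^4 - 8*d^3 - d^2 - 6*d - 3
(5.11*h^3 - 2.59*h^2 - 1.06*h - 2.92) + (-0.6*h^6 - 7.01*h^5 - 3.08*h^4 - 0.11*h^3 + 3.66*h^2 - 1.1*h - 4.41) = -0.6*h^6 - 7.01*h^5 - 3.08*h^4 + 5.0*h^3 + 1.07*h^2 - 2.16*h - 7.33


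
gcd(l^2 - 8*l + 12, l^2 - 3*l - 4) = 1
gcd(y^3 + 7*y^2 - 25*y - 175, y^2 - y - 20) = y - 5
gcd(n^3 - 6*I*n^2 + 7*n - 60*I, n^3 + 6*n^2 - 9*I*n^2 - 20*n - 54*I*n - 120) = n^2 - 9*I*n - 20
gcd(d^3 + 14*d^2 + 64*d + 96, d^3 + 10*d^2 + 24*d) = d^2 + 10*d + 24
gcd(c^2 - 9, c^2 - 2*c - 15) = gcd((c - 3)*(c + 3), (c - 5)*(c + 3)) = c + 3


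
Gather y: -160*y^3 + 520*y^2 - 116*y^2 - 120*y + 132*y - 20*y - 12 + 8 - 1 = -160*y^3 + 404*y^2 - 8*y - 5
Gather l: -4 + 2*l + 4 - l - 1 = l - 1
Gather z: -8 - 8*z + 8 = -8*z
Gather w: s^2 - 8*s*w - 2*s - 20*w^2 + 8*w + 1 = s^2 - 2*s - 20*w^2 + w*(8 - 8*s) + 1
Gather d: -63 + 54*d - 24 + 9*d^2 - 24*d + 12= 9*d^2 + 30*d - 75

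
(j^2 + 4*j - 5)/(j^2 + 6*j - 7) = (j + 5)/(j + 7)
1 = 1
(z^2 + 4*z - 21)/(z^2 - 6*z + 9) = (z + 7)/(z - 3)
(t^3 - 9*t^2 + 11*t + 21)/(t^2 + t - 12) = (t^2 - 6*t - 7)/(t + 4)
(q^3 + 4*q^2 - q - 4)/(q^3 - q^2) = 1 + 5/q + 4/q^2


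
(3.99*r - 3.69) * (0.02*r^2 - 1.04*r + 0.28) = 0.0798*r^3 - 4.2234*r^2 + 4.9548*r - 1.0332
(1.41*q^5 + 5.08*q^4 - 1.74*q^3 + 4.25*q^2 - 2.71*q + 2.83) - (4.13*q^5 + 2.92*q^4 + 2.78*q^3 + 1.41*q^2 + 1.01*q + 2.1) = -2.72*q^5 + 2.16*q^4 - 4.52*q^3 + 2.84*q^2 - 3.72*q + 0.73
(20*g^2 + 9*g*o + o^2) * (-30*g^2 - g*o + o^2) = -600*g^4 - 290*g^3*o - 19*g^2*o^2 + 8*g*o^3 + o^4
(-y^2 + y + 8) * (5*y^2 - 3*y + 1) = -5*y^4 + 8*y^3 + 36*y^2 - 23*y + 8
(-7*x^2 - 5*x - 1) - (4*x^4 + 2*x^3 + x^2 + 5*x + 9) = -4*x^4 - 2*x^3 - 8*x^2 - 10*x - 10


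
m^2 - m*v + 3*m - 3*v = (m + 3)*(m - v)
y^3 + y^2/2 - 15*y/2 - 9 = (y - 3)*(y + 3/2)*(y + 2)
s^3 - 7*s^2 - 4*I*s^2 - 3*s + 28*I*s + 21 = (s - 7)*(s - 3*I)*(s - I)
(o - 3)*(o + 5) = o^2 + 2*o - 15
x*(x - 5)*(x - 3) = x^3 - 8*x^2 + 15*x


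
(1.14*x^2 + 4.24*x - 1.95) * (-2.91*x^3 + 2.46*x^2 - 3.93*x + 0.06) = -3.3174*x^5 - 9.534*x^4 + 11.6247*x^3 - 21.3918*x^2 + 7.9179*x - 0.117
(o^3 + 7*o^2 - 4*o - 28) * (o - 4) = o^4 + 3*o^3 - 32*o^2 - 12*o + 112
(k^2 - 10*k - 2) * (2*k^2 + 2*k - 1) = 2*k^4 - 18*k^3 - 25*k^2 + 6*k + 2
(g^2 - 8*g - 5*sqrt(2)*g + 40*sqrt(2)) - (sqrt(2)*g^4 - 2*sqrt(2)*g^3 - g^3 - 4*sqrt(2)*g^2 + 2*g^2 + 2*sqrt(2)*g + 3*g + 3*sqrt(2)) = -sqrt(2)*g^4 + g^3 + 2*sqrt(2)*g^3 - g^2 + 4*sqrt(2)*g^2 - 11*g - 7*sqrt(2)*g + 37*sqrt(2)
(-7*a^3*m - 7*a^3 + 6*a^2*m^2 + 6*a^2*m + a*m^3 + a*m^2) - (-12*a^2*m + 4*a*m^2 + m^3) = -7*a^3*m - 7*a^3 + 6*a^2*m^2 + 18*a^2*m + a*m^3 - 3*a*m^2 - m^3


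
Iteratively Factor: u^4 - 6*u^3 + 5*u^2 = (u - 5)*(u^3 - u^2) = u*(u - 5)*(u^2 - u) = u*(u - 5)*(u - 1)*(u)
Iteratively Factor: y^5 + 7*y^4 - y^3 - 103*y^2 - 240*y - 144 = (y + 3)*(y^4 + 4*y^3 - 13*y^2 - 64*y - 48) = (y - 4)*(y + 3)*(y^3 + 8*y^2 + 19*y + 12) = (y - 4)*(y + 3)*(y + 4)*(y^2 + 4*y + 3) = (y - 4)*(y + 1)*(y + 3)*(y + 4)*(y + 3)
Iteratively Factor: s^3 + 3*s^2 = (s)*(s^2 + 3*s) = s*(s + 3)*(s)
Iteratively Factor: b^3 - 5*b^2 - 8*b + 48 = (b + 3)*(b^2 - 8*b + 16) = (b - 4)*(b + 3)*(b - 4)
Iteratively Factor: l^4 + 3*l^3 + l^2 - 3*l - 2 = (l + 2)*(l^3 + l^2 - l - 1) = (l + 1)*(l + 2)*(l^2 - 1) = (l - 1)*(l + 1)*(l + 2)*(l + 1)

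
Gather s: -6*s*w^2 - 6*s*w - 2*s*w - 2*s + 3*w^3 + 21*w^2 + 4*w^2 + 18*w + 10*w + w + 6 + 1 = s*(-6*w^2 - 8*w - 2) + 3*w^3 + 25*w^2 + 29*w + 7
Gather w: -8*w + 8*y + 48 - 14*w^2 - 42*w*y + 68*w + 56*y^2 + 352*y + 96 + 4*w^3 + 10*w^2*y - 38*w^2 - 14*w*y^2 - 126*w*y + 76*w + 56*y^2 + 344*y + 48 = 4*w^3 + w^2*(10*y - 52) + w*(-14*y^2 - 168*y + 136) + 112*y^2 + 704*y + 192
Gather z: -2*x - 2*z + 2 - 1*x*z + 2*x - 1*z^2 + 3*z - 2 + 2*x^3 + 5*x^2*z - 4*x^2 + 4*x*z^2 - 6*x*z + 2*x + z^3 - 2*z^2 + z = 2*x^3 - 4*x^2 + 2*x + z^3 + z^2*(4*x - 3) + z*(5*x^2 - 7*x + 2)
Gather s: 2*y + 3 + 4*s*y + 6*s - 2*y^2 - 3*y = s*(4*y + 6) - 2*y^2 - y + 3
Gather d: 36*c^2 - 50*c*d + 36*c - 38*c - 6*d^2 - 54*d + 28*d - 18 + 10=36*c^2 - 2*c - 6*d^2 + d*(-50*c - 26) - 8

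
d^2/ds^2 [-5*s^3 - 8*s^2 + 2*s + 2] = -30*s - 16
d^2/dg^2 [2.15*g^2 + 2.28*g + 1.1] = 4.30000000000000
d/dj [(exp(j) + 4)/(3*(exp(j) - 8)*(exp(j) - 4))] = (-exp(2*j) - 8*exp(j) + 80)*exp(j)/(3*(exp(4*j) - 24*exp(3*j) + 208*exp(2*j) - 768*exp(j) + 1024))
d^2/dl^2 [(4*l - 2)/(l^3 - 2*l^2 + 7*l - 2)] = 4*((2*l - 1)*(3*l^2 - 4*l + 7)^2 + (-6*l^2 + 8*l - (2*l - 1)*(3*l - 2) - 14)*(l^3 - 2*l^2 + 7*l - 2))/(l^3 - 2*l^2 + 7*l - 2)^3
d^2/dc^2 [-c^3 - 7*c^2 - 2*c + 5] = -6*c - 14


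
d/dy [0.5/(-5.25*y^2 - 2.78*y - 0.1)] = (5.25*y + 1.39)/(5.25*y^2 + 2.78*y + 0.1)^2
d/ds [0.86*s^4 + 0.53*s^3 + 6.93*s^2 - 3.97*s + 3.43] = 3.44*s^3 + 1.59*s^2 + 13.86*s - 3.97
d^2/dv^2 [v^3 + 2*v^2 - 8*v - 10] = 6*v + 4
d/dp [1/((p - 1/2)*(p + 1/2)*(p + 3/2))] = 16*(-12*p^2 - 12*p + 1)/(64*p^6 + 192*p^5 + 112*p^4 - 96*p^3 - 68*p^2 + 12*p + 9)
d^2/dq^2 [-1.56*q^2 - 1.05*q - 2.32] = -3.12000000000000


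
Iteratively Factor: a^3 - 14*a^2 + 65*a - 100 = (a - 5)*(a^2 - 9*a + 20) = (a - 5)*(a - 4)*(a - 5)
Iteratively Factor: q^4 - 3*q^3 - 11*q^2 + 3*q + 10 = (q + 2)*(q^3 - 5*q^2 - q + 5) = (q + 1)*(q + 2)*(q^2 - 6*q + 5) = (q - 5)*(q + 1)*(q + 2)*(q - 1)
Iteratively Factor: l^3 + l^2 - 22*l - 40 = (l + 2)*(l^2 - l - 20) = (l + 2)*(l + 4)*(l - 5)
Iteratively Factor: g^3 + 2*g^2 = (g + 2)*(g^2) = g*(g + 2)*(g)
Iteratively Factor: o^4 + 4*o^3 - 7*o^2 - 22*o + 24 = (o + 3)*(o^3 + o^2 - 10*o + 8) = (o - 2)*(o + 3)*(o^2 + 3*o - 4) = (o - 2)*(o - 1)*(o + 3)*(o + 4)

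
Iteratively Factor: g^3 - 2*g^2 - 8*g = (g)*(g^2 - 2*g - 8) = g*(g - 4)*(g + 2)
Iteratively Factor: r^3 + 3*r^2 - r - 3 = (r - 1)*(r^2 + 4*r + 3) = (r - 1)*(r + 1)*(r + 3)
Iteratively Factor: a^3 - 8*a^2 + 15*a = (a - 5)*(a^2 - 3*a) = (a - 5)*(a - 3)*(a)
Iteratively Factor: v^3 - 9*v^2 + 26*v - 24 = (v - 4)*(v^2 - 5*v + 6) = (v - 4)*(v - 2)*(v - 3)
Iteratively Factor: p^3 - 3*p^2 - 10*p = (p - 5)*(p^2 + 2*p) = (p - 5)*(p + 2)*(p)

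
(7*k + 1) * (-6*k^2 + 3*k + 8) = -42*k^3 + 15*k^2 + 59*k + 8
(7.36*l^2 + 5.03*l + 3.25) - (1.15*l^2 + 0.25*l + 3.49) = 6.21*l^2 + 4.78*l - 0.24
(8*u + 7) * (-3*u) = -24*u^2 - 21*u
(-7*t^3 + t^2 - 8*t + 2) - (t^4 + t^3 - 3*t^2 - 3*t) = -t^4 - 8*t^3 + 4*t^2 - 5*t + 2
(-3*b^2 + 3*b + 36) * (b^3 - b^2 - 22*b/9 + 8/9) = -3*b^5 + 6*b^4 + 121*b^3/3 - 46*b^2 - 256*b/3 + 32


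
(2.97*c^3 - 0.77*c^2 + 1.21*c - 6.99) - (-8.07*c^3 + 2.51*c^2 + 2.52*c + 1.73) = 11.04*c^3 - 3.28*c^2 - 1.31*c - 8.72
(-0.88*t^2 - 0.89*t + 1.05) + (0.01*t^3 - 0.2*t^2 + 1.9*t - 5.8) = 0.01*t^3 - 1.08*t^2 + 1.01*t - 4.75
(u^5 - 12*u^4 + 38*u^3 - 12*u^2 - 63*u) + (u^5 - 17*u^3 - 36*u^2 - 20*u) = 2*u^5 - 12*u^4 + 21*u^3 - 48*u^2 - 83*u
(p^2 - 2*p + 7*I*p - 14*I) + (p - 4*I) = p^2 - p + 7*I*p - 18*I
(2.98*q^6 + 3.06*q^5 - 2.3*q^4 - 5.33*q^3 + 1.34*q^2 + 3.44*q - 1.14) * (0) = 0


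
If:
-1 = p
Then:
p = -1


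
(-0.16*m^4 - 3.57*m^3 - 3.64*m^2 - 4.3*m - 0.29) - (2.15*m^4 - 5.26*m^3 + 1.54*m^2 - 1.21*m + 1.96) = -2.31*m^4 + 1.69*m^3 - 5.18*m^2 - 3.09*m - 2.25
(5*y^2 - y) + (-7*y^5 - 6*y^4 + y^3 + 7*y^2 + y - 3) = -7*y^5 - 6*y^4 + y^3 + 12*y^2 - 3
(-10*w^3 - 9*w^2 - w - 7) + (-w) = -10*w^3 - 9*w^2 - 2*w - 7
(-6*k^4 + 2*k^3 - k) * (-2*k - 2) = 12*k^5 + 8*k^4 - 4*k^3 + 2*k^2 + 2*k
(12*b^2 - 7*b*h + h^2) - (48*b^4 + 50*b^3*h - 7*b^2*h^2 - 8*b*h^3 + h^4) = -48*b^4 - 50*b^3*h + 7*b^2*h^2 + 12*b^2 + 8*b*h^3 - 7*b*h - h^4 + h^2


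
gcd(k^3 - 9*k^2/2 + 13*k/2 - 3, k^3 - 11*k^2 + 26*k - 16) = k^2 - 3*k + 2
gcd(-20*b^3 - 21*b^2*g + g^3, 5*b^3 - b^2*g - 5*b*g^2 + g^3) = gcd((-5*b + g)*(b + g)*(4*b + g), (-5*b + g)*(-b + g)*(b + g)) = 5*b^2 + 4*b*g - g^2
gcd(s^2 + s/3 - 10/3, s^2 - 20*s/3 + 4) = 1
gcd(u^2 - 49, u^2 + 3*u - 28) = u + 7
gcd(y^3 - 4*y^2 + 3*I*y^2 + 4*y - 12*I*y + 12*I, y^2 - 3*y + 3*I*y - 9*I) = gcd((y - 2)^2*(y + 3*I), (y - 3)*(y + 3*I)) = y + 3*I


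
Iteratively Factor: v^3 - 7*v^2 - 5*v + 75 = (v - 5)*(v^2 - 2*v - 15) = (v - 5)^2*(v + 3)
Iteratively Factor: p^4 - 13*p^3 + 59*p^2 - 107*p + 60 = (p - 4)*(p^3 - 9*p^2 + 23*p - 15) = (p - 5)*(p - 4)*(p^2 - 4*p + 3) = (p - 5)*(p - 4)*(p - 1)*(p - 3)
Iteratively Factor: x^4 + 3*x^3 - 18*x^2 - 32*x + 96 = (x + 4)*(x^3 - x^2 - 14*x + 24) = (x + 4)^2*(x^2 - 5*x + 6) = (x - 3)*(x + 4)^2*(x - 2)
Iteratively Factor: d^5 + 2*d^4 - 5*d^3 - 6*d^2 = (d + 3)*(d^4 - d^3 - 2*d^2) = d*(d + 3)*(d^3 - d^2 - 2*d) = d*(d - 2)*(d + 3)*(d^2 + d) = d^2*(d - 2)*(d + 3)*(d + 1)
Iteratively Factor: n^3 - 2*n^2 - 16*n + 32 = (n + 4)*(n^2 - 6*n + 8) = (n - 4)*(n + 4)*(n - 2)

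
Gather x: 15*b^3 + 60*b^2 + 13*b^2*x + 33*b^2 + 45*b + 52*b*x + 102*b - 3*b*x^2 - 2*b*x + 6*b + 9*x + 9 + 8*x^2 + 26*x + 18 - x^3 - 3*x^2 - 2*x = 15*b^3 + 93*b^2 + 153*b - x^3 + x^2*(5 - 3*b) + x*(13*b^2 + 50*b + 33) + 27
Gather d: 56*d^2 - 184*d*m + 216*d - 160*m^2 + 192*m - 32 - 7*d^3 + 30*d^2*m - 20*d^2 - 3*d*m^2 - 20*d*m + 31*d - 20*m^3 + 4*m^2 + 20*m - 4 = -7*d^3 + d^2*(30*m + 36) + d*(-3*m^2 - 204*m + 247) - 20*m^3 - 156*m^2 + 212*m - 36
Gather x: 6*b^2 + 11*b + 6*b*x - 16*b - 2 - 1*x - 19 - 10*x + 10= 6*b^2 - 5*b + x*(6*b - 11) - 11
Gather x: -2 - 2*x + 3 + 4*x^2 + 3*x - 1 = 4*x^2 + x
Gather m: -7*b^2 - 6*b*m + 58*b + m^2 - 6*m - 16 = -7*b^2 + 58*b + m^2 + m*(-6*b - 6) - 16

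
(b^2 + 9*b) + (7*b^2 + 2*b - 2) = 8*b^2 + 11*b - 2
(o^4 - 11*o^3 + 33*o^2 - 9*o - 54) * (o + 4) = o^5 - 7*o^4 - 11*o^3 + 123*o^2 - 90*o - 216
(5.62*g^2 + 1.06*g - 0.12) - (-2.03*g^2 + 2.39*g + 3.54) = 7.65*g^2 - 1.33*g - 3.66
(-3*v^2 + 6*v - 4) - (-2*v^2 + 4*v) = -v^2 + 2*v - 4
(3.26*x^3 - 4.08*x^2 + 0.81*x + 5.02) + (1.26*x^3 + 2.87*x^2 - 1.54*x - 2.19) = 4.52*x^3 - 1.21*x^2 - 0.73*x + 2.83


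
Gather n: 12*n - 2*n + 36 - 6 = 10*n + 30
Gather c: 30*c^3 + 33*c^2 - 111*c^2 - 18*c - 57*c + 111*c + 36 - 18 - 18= 30*c^3 - 78*c^2 + 36*c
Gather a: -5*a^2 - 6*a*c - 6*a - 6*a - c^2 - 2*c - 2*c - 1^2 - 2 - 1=-5*a^2 + a*(-6*c - 12) - c^2 - 4*c - 4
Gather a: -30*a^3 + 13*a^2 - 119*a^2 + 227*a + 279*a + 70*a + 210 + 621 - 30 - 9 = -30*a^3 - 106*a^2 + 576*a + 792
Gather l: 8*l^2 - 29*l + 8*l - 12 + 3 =8*l^2 - 21*l - 9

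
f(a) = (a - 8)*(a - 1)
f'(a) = 2*a - 9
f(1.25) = -1.69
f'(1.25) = -6.50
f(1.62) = -3.96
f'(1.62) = -5.76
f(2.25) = -7.19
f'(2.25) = -4.50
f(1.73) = -4.58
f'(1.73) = -5.54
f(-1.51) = 23.87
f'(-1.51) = -12.02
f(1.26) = -1.75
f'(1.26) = -6.48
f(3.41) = -11.06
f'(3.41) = -2.18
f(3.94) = -11.94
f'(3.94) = -1.12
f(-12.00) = 260.00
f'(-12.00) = -33.00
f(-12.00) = 260.00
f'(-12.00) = -33.00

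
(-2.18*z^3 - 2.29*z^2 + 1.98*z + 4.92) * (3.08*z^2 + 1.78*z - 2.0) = -6.7144*z^5 - 10.9336*z^4 + 6.3822*z^3 + 23.258*z^2 + 4.7976*z - 9.84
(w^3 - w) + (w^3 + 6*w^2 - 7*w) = 2*w^3 + 6*w^2 - 8*w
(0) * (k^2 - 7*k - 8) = 0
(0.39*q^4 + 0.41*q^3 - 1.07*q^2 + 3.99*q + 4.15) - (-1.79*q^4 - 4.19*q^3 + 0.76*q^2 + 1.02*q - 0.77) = 2.18*q^4 + 4.6*q^3 - 1.83*q^2 + 2.97*q + 4.92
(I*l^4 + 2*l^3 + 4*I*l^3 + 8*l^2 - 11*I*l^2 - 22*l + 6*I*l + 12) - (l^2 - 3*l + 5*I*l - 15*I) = I*l^4 + 2*l^3 + 4*I*l^3 + 7*l^2 - 11*I*l^2 - 19*l + I*l + 12 + 15*I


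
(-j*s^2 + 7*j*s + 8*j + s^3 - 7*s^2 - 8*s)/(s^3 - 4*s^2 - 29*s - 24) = (-j + s)/(s + 3)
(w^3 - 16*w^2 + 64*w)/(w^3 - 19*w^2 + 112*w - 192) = w/(w - 3)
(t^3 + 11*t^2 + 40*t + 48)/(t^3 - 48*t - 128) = (t + 3)/(t - 8)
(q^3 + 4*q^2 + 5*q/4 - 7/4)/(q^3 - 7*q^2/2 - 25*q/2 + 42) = (2*q^2 + q - 1)/(2*(q^2 - 7*q + 12))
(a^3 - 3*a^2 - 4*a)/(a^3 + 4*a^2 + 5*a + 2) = a*(a - 4)/(a^2 + 3*a + 2)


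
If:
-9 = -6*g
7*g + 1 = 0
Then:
No Solution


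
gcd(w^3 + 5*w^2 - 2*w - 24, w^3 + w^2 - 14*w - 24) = w + 3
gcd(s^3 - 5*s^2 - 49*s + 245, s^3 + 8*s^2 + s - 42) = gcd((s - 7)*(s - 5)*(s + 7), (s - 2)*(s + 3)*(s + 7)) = s + 7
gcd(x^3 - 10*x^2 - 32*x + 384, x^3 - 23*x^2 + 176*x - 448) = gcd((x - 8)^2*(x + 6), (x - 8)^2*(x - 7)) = x^2 - 16*x + 64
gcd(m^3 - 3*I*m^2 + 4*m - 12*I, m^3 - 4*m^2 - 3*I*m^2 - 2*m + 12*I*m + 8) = m - 2*I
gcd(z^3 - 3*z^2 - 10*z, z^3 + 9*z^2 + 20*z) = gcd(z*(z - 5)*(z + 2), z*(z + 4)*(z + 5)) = z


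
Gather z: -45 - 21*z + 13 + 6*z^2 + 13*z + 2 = 6*z^2 - 8*z - 30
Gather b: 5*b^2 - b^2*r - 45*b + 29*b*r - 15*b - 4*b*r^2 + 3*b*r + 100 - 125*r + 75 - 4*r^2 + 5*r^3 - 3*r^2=b^2*(5 - r) + b*(-4*r^2 + 32*r - 60) + 5*r^3 - 7*r^2 - 125*r + 175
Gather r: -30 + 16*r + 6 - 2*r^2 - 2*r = -2*r^2 + 14*r - 24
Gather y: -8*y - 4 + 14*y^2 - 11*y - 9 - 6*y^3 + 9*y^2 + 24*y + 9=-6*y^3 + 23*y^2 + 5*y - 4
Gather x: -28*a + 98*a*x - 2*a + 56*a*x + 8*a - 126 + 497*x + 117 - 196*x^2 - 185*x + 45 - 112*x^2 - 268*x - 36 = -22*a - 308*x^2 + x*(154*a + 44)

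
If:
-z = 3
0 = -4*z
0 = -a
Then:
No Solution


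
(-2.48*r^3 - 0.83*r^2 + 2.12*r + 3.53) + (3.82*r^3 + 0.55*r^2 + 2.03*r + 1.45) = 1.34*r^3 - 0.28*r^2 + 4.15*r + 4.98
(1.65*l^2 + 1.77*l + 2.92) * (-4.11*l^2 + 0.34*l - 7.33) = -6.7815*l^4 - 6.7137*l^3 - 23.4939*l^2 - 11.9813*l - 21.4036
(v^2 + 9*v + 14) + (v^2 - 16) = 2*v^2 + 9*v - 2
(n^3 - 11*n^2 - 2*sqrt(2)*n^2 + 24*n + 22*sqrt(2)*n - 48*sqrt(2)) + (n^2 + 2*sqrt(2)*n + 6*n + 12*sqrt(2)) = n^3 - 10*n^2 - 2*sqrt(2)*n^2 + 30*n + 24*sqrt(2)*n - 36*sqrt(2)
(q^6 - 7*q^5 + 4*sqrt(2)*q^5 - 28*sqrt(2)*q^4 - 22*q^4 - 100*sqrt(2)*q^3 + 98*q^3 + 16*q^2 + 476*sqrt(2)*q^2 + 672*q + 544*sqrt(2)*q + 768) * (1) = q^6 - 7*q^5 + 4*sqrt(2)*q^5 - 28*sqrt(2)*q^4 - 22*q^4 - 100*sqrt(2)*q^3 + 98*q^3 + 16*q^2 + 476*sqrt(2)*q^2 + 672*q + 544*sqrt(2)*q + 768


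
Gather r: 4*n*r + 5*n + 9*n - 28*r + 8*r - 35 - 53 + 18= 14*n + r*(4*n - 20) - 70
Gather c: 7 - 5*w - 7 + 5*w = 0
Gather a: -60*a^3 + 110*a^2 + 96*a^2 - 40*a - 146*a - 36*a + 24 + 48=-60*a^3 + 206*a^2 - 222*a + 72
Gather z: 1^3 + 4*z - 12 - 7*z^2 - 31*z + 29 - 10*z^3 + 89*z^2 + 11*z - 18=-10*z^3 + 82*z^2 - 16*z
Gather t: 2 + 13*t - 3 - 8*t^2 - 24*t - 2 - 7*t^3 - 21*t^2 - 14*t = -7*t^3 - 29*t^2 - 25*t - 3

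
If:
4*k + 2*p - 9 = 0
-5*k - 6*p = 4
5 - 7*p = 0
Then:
No Solution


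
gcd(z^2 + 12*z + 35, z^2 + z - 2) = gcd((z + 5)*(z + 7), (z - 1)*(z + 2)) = 1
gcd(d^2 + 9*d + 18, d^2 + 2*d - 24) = d + 6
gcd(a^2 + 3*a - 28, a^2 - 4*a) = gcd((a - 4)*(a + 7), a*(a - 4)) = a - 4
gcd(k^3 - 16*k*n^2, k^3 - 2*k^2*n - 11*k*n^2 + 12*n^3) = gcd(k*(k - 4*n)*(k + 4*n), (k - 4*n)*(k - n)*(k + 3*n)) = k - 4*n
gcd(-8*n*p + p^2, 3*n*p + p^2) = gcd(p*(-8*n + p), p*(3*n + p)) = p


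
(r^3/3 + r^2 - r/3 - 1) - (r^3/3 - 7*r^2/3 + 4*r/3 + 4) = 10*r^2/3 - 5*r/3 - 5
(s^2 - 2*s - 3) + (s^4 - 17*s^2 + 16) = s^4 - 16*s^2 - 2*s + 13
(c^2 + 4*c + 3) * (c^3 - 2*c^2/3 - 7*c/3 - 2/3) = c^5 + 10*c^4/3 - 2*c^3 - 12*c^2 - 29*c/3 - 2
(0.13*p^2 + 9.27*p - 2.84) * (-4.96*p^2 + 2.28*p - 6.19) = -0.6448*p^4 - 45.6828*p^3 + 34.4173*p^2 - 63.8565*p + 17.5796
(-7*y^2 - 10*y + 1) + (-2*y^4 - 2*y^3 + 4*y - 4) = -2*y^4 - 2*y^3 - 7*y^2 - 6*y - 3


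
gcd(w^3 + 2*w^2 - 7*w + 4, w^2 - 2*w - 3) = 1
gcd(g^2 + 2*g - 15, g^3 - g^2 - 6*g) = g - 3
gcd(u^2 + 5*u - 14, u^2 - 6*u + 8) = u - 2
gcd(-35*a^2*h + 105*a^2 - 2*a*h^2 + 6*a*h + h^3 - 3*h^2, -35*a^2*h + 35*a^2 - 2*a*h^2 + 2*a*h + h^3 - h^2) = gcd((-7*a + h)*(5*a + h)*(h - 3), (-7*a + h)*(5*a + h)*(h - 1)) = 35*a^2 + 2*a*h - h^2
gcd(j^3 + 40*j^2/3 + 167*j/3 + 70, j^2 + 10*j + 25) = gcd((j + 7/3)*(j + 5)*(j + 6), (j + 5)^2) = j + 5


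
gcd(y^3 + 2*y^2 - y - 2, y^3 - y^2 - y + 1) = y^2 - 1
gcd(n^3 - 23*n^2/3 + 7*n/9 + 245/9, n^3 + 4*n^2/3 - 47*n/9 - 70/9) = n^2 - 2*n/3 - 35/9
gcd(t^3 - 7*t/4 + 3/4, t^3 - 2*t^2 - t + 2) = t - 1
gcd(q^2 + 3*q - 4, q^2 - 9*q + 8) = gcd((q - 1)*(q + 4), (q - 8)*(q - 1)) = q - 1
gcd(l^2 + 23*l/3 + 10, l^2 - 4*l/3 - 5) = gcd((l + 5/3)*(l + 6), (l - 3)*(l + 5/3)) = l + 5/3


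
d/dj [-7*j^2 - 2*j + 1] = -14*j - 2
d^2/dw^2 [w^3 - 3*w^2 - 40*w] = 6*w - 6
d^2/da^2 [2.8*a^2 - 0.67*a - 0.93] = 5.60000000000000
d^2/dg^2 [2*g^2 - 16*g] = 4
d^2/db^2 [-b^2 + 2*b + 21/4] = -2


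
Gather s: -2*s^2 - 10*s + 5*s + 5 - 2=-2*s^2 - 5*s + 3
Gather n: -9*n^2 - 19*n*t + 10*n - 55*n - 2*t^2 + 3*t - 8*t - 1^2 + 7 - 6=-9*n^2 + n*(-19*t - 45) - 2*t^2 - 5*t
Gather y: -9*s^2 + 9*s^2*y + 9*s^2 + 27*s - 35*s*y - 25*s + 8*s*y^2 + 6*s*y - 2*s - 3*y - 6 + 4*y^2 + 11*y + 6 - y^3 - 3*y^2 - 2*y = -y^3 + y^2*(8*s + 1) + y*(9*s^2 - 29*s + 6)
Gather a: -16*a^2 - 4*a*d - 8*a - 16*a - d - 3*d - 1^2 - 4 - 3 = -16*a^2 + a*(-4*d - 24) - 4*d - 8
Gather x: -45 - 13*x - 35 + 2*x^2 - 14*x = 2*x^2 - 27*x - 80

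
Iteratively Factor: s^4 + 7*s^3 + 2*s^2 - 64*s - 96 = (s + 2)*(s^3 + 5*s^2 - 8*s - 48) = (s - 3)*(s + 2)*(s^2 + 8*s + 16) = (s - 3)*(s + 2)*(s + 4)*(s + 4)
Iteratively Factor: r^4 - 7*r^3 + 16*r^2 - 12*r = (r - 3)*(r^3 - 4*r^2 + 4*r) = (r - 3)*(r - 2)*(r^2 - 2*r) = (r - 3)*(r - 2)^2*(r)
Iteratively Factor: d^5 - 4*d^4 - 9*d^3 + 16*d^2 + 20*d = (d)*(d^4 - 4*d^3 - 9*d^2 + 16*d + 20) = d*(d + 2)*(d^3 - 6*d^2 + 3*d + 10) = d*(d - 2)*(d + 2)*(d^2 - 4*d - 5) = d*(d - 5)*(d - 2)*(d + 2)*(d + 1)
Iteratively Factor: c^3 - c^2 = (c - 1)*(c^2) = c*(c - 1)*(c)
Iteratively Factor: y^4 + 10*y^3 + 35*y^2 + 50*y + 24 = (y + 2)*(y^3 + 8*y^2 + 19*y + 12) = (y + 1)*(y + 2)*(y^2 + 7*y + 12) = (y + 1)*(y + 2)*(y + 3)*(y + 4)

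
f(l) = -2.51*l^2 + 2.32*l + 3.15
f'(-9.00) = 47.50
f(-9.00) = -221.04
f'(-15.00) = 77.62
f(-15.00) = -596.40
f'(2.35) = -9.48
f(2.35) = -5.26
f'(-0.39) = 4.28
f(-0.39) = 1.86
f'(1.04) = -2.90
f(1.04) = 2.85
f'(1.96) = -7.52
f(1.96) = -1.95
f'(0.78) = -1.60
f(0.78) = 3.43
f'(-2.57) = 15.22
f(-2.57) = -19.39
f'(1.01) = -2.75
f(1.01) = 2.93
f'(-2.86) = 16.68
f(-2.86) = -24.02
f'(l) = 2.32 - 5.02*l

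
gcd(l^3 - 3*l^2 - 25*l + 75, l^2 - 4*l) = 1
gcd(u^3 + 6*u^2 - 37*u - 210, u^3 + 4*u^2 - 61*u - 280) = u^2 + 12*u + 35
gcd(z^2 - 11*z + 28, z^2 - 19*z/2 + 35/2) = z - 7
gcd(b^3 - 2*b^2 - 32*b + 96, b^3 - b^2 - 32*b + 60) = b + 6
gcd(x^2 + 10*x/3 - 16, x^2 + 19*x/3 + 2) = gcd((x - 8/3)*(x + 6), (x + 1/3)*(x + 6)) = x + 6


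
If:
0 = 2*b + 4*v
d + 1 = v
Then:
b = -2*v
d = v - 1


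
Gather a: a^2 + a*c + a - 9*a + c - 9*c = a^2 + a*(c - 8) - 8*c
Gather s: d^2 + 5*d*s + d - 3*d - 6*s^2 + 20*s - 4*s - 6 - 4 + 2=d^2 - 2*d - 6*s^2 + s*(5*d + 16) - 8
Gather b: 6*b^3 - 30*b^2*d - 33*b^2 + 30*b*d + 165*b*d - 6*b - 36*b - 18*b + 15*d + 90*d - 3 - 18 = 6*b^3 + b^2*(-30*d - 33) + b*(195*d - 60) + 105*d - 21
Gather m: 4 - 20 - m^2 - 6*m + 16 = -m^2 - 6*m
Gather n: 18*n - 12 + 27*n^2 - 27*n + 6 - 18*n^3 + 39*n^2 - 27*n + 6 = -18*n^3 + 66*n^2 - 36*n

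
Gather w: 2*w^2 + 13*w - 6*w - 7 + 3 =2*w^2 + 7*w - 4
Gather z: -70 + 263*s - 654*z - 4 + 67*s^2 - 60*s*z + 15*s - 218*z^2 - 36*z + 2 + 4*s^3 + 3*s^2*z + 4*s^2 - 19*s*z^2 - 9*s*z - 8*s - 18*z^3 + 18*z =4*s^3 + 71*s^2 + 270*s - 18*z^3 + z^2*(-19*s - 218) + z*(3*s^2 - 69*s - 672) - 72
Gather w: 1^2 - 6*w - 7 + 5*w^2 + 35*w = 5*w^2 + 29*w - 6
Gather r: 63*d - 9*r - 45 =63*d - 9*r - 45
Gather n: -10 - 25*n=-25*n - 10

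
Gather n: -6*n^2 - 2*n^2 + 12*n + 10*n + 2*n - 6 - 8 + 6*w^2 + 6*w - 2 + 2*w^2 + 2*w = -8*n^2 + 24*n + 8*w^2 + 8*w - 16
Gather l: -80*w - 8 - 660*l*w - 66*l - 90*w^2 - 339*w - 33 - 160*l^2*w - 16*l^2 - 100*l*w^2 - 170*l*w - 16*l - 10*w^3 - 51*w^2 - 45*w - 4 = l^2*(-160*w - 16) + l*(-100*w^2 - 830*w - 82) - 10*w^3 - 141*w^2 - 464*w - 45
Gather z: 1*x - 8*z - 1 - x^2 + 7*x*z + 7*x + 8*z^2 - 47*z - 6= -x^2 + 8*x + 8*z^2 + z*(7*x - 55) - 7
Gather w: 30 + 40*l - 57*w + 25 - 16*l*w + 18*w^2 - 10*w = 40*l + 18*w^2 + w*(-16*l - 67) + 55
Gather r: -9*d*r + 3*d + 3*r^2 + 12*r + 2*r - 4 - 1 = 3*d + 3*r^2 + r*(14 - 9*d) - 5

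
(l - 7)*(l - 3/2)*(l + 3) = l^3 - 11*l^2/2 - 15*l + 63/2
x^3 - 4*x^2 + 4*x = x*(x - 2)^2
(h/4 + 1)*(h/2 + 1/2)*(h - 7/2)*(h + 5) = h^4/8 + 13*h^3/16 - 3*h^2/4 - 163*h/16 - 35/4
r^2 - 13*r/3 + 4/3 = (r - 4)*(r - 1/3)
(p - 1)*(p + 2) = p^2 + p - 2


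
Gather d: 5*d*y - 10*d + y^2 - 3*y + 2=d*(5*y - 10) + y^2 - 3*y + 2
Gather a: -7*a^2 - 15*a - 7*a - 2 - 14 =-7*a^2 - 22*a - 16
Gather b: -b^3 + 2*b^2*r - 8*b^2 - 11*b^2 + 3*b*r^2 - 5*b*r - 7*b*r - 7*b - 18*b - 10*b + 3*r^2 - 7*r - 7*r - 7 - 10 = -b^3 + b^2*(2*r - 19) + b*(3*r^2 - 12*r - 35) + 3*r^2 - 14*r - 17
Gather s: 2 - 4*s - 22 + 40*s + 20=36*s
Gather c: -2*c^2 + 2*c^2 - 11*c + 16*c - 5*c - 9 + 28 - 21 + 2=0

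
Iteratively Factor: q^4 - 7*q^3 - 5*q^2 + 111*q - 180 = (q + 4)*(q^3 - 11*q^2 + 39*q - 45) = (q - 5)*(q + 4)*(q^2 - 6*q + 9) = (q - 5)*(q - 3)*(q + 4)*(q - 3)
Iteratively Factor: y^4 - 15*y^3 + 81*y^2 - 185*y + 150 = (y - 3)*(y^3 - 12*y^2 + 45*y - 50) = (y - 5)*(y - 3)*(y^2 - 7*y + 10) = (y - 5)^2*(y - 3)*(y - 2)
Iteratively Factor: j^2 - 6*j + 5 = (j - 5)*(j - 1)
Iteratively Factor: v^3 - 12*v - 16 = (v - 4)*(v^2 + 4*v + 4) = (v - 4)*(v + 2)*(v + 2)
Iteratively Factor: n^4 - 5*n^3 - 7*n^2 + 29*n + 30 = (n + 2)*(n^3 - 7*n^2 + 7*n + 15) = (n + 1)*(n + 2)*(n^2 - 8*n + 15) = (n - 3)*(n + 1)*(n + 2)*(n - 5)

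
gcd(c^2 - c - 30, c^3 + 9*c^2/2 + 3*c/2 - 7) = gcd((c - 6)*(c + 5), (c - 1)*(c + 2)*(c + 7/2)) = 1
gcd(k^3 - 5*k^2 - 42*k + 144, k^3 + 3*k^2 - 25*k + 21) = k - 3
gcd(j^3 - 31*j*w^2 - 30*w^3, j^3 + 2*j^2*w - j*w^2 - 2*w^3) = j + w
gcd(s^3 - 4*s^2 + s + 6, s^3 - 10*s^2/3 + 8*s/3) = s - 2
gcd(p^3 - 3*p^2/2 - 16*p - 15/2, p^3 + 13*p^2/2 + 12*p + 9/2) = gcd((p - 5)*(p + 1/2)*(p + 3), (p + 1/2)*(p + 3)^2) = p^2 + 7*p/2 + 3/2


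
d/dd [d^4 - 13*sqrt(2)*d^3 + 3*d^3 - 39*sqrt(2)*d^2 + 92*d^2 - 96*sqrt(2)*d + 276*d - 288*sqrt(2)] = 4*d^3 - 39*sqrt(2)*d^2 + 9*d^2 - 78*sqrt(2)*d + 184*d - 96*sqrt(2) + 276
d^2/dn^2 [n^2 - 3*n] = 2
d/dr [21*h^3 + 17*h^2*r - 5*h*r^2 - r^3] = 17*h^2 - 10*h*r - 3*r^2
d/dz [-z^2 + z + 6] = 1 - 2*z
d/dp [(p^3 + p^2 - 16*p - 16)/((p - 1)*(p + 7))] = (p^4 + 12*p^3 + p^2 + 18*p + 208)/(p^4 + 12*p^3 + 22*p^2 - 84*p + 49)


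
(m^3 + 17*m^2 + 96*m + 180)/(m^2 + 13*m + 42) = (m^2 + 11*m + 30)/(m + 7)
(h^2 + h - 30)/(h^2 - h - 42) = (h - 5)/(h - 7)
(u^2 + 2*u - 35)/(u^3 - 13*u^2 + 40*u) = (u + 7)/(u*(u - 8))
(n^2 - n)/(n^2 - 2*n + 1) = n/(n - 1)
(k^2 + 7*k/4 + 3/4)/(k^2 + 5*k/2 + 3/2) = (4*k + 3)/(2*(2*k + 3))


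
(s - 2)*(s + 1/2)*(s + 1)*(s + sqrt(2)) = s^4 - s^3/2 + sqrt(2)*s^3 - 5*s^2/2 - sqrt(2)*s^2/2 - 5*sqrt(2)*s/2 - s - sqrt(2)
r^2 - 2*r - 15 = (r - 5)*(r + 3)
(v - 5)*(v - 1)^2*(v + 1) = v^4 - 6*v^3 + 4*v^2 + 6*v - 5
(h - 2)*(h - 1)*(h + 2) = h^3 - h^2 - 4*h + 4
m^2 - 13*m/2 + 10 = (m - 4)*(m - 5/2)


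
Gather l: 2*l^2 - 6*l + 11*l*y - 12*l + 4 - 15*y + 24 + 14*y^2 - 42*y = 2*l^2 + l*(11*y - 18) + 14*y^2 - 57*y + 28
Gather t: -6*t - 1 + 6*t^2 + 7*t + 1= 6*t^2 + t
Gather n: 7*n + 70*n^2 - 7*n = 70*n^2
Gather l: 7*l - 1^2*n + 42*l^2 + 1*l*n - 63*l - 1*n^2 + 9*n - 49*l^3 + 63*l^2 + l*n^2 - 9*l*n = -49*l^3 + 105*l^2 + l*(n^2 - 8*n - 56) - n^2 + 8*n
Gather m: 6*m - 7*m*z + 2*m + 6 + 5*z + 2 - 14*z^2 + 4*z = m*(8 - 7*z) - 14*z^2 + 9*z + 8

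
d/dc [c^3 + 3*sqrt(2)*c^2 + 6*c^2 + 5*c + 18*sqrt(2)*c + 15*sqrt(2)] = 3*c^2 + 6*sqrt(2)*c + 12*c + 5 + 18*sqrt(2)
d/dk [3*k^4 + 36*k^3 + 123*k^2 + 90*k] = 12*k^3 + 108*k^2 + 246*k + 90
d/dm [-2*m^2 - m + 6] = -4*m - 1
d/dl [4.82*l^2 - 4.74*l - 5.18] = 9.64*l - 4.74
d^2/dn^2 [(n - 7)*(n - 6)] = 2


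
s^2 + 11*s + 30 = (s + 5)*(s + 6)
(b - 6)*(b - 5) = b^2 - 11*b + 30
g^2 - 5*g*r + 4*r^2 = (g - 4*r)*(g - r)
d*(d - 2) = d^2 - 2*d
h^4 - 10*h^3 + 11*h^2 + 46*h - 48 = (h - 8)*(h - 3)*(h - 1)*(h + 2)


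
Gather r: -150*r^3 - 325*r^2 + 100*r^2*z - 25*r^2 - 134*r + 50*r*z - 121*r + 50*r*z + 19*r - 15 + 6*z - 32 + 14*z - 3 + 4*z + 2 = -150*r^3 + r^2*(100*z - 350) + r*(100*z - 236) + 24*z - 48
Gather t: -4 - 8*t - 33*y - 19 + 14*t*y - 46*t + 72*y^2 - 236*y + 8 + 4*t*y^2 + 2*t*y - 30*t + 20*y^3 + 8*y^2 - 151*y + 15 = t*(4*y^2 + 16*y - 84) + 20*y^3 + 80*y^2 - 420*y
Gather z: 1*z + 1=z + 1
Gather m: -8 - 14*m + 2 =-14*m - 6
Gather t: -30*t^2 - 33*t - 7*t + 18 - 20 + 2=-30*t^2 - 40*t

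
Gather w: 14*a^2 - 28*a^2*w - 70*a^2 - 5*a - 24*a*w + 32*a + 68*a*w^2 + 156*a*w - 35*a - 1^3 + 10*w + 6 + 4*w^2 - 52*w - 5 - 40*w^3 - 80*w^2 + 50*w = -56*a^2 - 8*a - 40*w^3 + w^2*(68*a - 76) + w*(-28*a^2 + 132*a + 8)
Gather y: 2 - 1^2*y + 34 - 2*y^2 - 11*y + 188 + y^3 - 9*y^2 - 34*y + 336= y^3 - 11*y^2 - 46*y + 560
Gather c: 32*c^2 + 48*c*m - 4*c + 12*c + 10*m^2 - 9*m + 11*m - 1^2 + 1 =32*c^2 + c*(48*m + 8) + 10*m^2 + 2*m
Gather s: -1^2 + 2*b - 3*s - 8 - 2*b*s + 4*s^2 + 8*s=2*b + 4*s^2 + s*(5 - 2*b) - 9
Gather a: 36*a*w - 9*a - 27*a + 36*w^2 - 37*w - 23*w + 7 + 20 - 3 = a*(36*w - 36) + 36*w^2 - 60*w + 24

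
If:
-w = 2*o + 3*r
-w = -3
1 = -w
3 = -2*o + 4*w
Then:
No Solution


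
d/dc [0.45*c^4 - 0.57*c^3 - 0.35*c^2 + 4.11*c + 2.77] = 1.8*c^3 - 1.71*c^2 - 0.7*c + 4.11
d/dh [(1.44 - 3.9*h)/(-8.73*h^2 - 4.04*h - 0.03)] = (-34.047*h^2 + 25.1424*h + 5.9346)/(76.2129*h^4 + 70.5384*h^3 + 16.8454*h^2 + 0.2424*h + 0.0009)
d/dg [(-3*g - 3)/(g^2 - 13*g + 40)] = 3*(g^2 + 2*g - 53)/(g^4 - 26*g^3 + 249*g^2 - 1040*g + 1600)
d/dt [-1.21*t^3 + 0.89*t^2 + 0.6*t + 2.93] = -3.63*t^2 + 1.78*t + 0.6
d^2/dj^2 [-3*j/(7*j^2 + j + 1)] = 6*(-j*(14*j + 1)^2 + (21*j + 1)*(7*j^2 + j + 1))/(7*j^2 + j + 1)^3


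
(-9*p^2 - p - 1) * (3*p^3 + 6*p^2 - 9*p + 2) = -27*p^5 - 57*p^4 + 72*p^3 - 15*p^2 + 7*p - 2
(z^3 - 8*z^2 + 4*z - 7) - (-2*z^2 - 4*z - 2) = z^3 - 6*z^2 + 8*z - 5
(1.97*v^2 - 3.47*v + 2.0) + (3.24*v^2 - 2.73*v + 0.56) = 5.21*v^2 - 6.2*v + 2.56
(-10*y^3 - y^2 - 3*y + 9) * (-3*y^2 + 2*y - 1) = 30*y^5 - 17*y^4 + 17*y^3 - 32*y^2 + 21*y - 9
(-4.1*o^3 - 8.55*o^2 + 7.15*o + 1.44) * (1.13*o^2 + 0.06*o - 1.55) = -4.633*o^5 - 9.9075*o^4 + 13.9215*o^3 + 15.3087*o^2 - 10.9961*o - 2.232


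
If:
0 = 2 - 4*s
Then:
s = 1/2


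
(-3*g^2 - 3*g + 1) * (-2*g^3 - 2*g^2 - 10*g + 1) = 6*g^5 + 12*g^4 + 34*g^3 + 25*g^2 - 13*g + 1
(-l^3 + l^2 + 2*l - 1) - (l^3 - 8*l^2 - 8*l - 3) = -2*l^3 + 9*l^2 + 10*l + 2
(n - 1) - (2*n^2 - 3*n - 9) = -2*n^2 + 4*n + 8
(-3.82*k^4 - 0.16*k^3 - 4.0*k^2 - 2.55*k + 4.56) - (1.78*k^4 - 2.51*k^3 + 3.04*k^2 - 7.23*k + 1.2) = -5.6*k^4 + 2.35*k^3 - 7.04*k^2 + 4.68*k + 3.36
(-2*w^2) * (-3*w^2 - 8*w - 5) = 6*w^4 + 16*w^3 + 10*w^2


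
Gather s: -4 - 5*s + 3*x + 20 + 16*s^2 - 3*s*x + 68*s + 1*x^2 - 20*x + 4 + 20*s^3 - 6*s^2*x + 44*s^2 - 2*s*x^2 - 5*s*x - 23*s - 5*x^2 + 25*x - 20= 20*s^3 + s^2*(60 - 6*x) + s*(-2*x^2 - 8*x + 40) - 4*x^2 + 8*x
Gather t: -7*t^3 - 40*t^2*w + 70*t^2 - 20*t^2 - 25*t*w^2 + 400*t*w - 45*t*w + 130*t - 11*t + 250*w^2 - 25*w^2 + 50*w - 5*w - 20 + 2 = -7*t^3 + t^2*(50 - 40*w) + t*(-25*w^2 + 355*w + 119) + 225*w^2 + 45*w - 18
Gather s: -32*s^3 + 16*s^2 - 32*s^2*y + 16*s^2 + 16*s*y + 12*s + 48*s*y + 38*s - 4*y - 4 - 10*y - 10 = -32*s^3 + s^2*(32 - 32*y) + s*(64*y + 50) - 14*y - 14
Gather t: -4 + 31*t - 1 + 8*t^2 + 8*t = 8*t^2 + 39*t - 5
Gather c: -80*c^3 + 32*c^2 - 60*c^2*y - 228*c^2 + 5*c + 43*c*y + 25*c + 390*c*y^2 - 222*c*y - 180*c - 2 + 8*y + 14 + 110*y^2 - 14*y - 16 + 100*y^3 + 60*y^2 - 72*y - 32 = -80*c^3 + c^2*(-60*y - 196) + c*(390*y^2 - 179*y - 150) + 100*y^3 + 170*y^2 - 78*y - 36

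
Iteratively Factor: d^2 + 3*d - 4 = (d + 4)*(d - 1)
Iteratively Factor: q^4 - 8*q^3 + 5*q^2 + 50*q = (q)*(q^3 - 8*q^2 + 5*q + 50) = q*(q - 5)*(q^2 - 3*q - 10) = q*(q - 5)*(q + 2)*(q - 5)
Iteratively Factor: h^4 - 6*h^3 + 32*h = (h + 2)*(h^3 - 8*h^2 + 16*h) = (h - 4)*(h + 2)*(h^2 - 4*h) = h*(h - 4)*(h + 2)*(h - 4)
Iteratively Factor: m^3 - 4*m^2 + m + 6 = (m - 3)*(m^2 - m - 2) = (m - 3)*(m - 2)*(m + 1)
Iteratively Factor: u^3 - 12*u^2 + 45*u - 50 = (u - 5)*(u^2 - 7*u + 10) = (u - 5)*(u - 2)*(u - 5)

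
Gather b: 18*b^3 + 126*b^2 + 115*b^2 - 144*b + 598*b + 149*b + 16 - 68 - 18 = 18*b^3 + 241*b^2 + 603*b - 70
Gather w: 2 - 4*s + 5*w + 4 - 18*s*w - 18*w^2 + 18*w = -4*s - 18*w^2 + w*(23 - 18*s) + 6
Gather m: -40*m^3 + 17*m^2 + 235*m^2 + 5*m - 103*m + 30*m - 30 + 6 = -40*m^3 + 252*m^2 - 68*m - 24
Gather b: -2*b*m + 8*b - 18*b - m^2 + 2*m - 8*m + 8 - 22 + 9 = b*(-2*m - 10) - m^2 - 6*m - 5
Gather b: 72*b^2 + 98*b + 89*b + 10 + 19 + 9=72*b^2 + 187*b + 38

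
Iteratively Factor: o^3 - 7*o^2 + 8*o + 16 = (o - 4)*(o^2 - 3*o - 4) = (o - 4)*(o + 1)*(o - 4)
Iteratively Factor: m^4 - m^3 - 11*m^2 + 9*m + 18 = (m + 3)*(m^3 - 4*m^2 + m + 6) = (m - 3)*(m + 3)*(m^2 - m - 2) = (m - 3)*(m + 1)*(m + 3)*(m - 2)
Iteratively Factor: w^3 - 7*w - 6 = (w + 2)*(w^2 - 2*w - 3) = (w - 3)*(w + 2)*(w + 1)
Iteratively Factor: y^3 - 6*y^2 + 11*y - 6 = (y - 2)*(y^2 - 4*y + 3) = (y - 3)*(y - 2)*(y - 1)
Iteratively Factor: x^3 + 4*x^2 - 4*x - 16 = (x - 2)*(x^2 + 6*x + 8) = (x - 2)*(x + 4)*(x + 2)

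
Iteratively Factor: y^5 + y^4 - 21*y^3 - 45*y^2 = (y - 5)*(y^4 + 6*y^3 + 9*y^2) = y*(y - 5)*(y^3 + 6*y^2 + 9*y) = y*(y - 5)*(y + 3)*(y^2 + 3*y) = y*(y - 5)*(y + 3)^2*(y)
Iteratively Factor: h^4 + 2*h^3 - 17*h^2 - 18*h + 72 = (h - 3)*(h^3 + 5*h^2 - 2*h - 24) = (h - 3)*(h + 3)*(h^2 + 2*h - 8) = (h - 3)*(h + 3)*(h + 4)*(h - 2)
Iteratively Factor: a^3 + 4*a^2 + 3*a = (a + 1)*(a^2 + 3*a) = a*(a + 1)*(a + 3)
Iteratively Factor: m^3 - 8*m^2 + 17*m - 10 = (m - 1)*(m^2 - 7*m + 10) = (m - 5)*(m - 1)*(m - 2)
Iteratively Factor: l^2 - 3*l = (l - 3)*(l)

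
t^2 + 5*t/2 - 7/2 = (t - 1)*(t + 7/2)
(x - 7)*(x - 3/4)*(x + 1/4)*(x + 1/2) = x^4 - 7*x^3 - 7*x^2/16 + 95*x/32 + 21/32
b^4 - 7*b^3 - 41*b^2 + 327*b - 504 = (b - 8)*(b - 3)^2*(b + 7)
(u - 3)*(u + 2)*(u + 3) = u^3 + 2*u^2 - 9*u - 18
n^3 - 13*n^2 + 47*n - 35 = (n - 7)*(n - 5)*(n - 1)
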